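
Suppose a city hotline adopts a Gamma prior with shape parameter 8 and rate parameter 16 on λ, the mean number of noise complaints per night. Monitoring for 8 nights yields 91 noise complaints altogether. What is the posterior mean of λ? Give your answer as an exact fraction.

33/8

Total count 91 over total exposure 8 nights.
By Gamma–Poisson conjugacy, the posterior is Gamma(α + Σx, β + Σt) = Gamma(8 + 91, 16 + 8) = Gamma(99, 24).
Posterior mean = α'/β' = 99/24 = 33/8.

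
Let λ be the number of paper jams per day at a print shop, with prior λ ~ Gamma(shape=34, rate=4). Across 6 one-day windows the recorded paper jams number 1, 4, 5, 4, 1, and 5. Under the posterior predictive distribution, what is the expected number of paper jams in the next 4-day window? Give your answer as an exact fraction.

Total count: 1 + 4 + 5 + 4 + 1 + 5 = 20.
Total exposure: 6 days.
Posterior: α' = 34 + 20 = 54, β' = 4 + 6 = 10.
Predictive mean over a 4-day window = T·E[λ|data] = 4·54/10 = 108/5.

108/5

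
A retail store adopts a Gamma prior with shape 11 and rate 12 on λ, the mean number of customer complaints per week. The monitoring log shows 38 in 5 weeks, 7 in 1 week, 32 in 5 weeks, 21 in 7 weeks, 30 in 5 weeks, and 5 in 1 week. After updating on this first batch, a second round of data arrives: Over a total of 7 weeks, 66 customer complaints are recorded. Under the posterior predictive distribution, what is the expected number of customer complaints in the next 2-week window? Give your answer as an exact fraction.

420/43

Total count: 38 + 7 + 32 + 21 + 30 + 5 = 133.
Total exposure: 5 + 1 + 5 + 7 + 5 + 1 = 24 weeks.
After the first batch: Gamma(11 + 133, 12 + 24) = Gamma(144, 36).
Total count 66 over total exposure 7 weeks.
After the second batch: Gamma(144 + 66, 36 + 7) = Gamma(210, 43).
Predictive mean over a 2-week window = T·E[λ|data] = 2·210/43 = 420/43.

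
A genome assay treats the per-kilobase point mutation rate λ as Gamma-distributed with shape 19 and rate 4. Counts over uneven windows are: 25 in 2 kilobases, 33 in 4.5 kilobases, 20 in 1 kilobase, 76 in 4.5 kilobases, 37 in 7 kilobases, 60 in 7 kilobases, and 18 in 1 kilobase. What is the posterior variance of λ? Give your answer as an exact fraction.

Total count: 25 + 33 + 20 + 76 + 37 + 60 + 18 = 269.
Total exposure: 2 + 4.5 + 1 + 4.5 + 7 + 7 + 1 = 27 kilobases.
Conjugate update: add total count to the shape and total exposure to the rate, giving Gamma(288, 31).
Posterior variance = α'/β'² = 288/961.

288/961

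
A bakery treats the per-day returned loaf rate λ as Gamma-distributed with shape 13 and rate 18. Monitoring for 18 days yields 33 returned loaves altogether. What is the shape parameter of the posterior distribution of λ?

46

Total count 33 over total exposure 18 days.
Posterior: α' = 13 + 33 = 46, β' = 18 + 18 = 36.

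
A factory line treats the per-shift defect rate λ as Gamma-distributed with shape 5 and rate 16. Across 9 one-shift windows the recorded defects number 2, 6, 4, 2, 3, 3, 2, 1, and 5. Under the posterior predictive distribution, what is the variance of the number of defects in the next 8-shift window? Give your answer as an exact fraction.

8712/625

Total count: 2 + 6 + 4 + 2 + 3 + 3 + 2 + 1 + 5 = 28.
Total exposure: 9 shifts.
Gamma(α, β) with Poisson data over total exposure Σt gives posterior Gamma(α+Σx, β+Σt) = Gamma(33, 25).
The posterior predictive for a window of length T is Negative Binomial with variance T·α'·(β'+T)/β'² = 8·33·33/625 = 8712/625.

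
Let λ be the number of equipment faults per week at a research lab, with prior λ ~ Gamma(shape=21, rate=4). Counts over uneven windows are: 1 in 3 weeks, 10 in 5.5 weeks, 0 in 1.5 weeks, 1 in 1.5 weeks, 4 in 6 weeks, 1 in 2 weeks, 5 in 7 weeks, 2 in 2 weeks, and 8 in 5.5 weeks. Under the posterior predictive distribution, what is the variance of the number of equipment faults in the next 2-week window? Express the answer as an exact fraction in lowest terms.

Total count: 1 + 10 + 0 + 1 + 4 + 1 + 5 + 2 + 8 = 32.
Total exposure: 3 + 5.5 + 1.5 + 1.5 + 6 + 2 + 7 + 2 + 5.5 = 34 weeks.
Posterior: α' = 21 + 32 = 53, β' = 4 + 34 = 38.
The posterior predictive for a window of length T is Negative Binomial with variance T·α'·(β'+T)/β'² = 2·53·40/1444 = 1060/361.

1060/361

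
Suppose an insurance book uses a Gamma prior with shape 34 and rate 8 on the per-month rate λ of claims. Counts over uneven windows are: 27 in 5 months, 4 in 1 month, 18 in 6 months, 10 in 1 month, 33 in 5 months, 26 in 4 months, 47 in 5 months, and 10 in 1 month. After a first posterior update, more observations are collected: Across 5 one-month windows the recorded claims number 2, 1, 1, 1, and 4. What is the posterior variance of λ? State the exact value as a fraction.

218/1681

Total count: 27 + 4 + 18 + 10 + 33 + 26 + 47 + 10 = 175.
Total exposure: 5 + 1 + 6 + 1 + 5 + 4 + 5 + 1 = 28 months.
After the first batch: Gamma(34 + 175, 8 + 28) = Gamma(209, 36).
Total count: 2 + 1 + 1 + 1 + 4 = 9.
Total exposure: 5 months.
After the second batch: Gamma(209 + 9, 36 + 5) = Gamma(218, 41).
Posterior variance = α'/β'² = 218/1681.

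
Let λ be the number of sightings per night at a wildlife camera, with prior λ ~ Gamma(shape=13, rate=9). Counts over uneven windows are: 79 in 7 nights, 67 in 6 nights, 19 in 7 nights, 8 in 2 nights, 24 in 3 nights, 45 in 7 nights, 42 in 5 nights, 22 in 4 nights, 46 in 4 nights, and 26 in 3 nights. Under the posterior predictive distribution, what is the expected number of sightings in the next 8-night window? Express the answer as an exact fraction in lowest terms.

3128/57

Total count: 79 + 67 + 19 + 8 + 24 + 45 + 42 + 22 + 46 + 26 = 378.
Total exposure: 7 + 6 + 7 + 2 + 3 + 7 + 5 + 4 + 4 + 3 = 48 nights.
Posterior: α' = 13 + 378 = 391, β' = 9 + 48 = 57.
Predictive mean over an 8-night window = T·E[λ|data] = 8·391/57 = 3128/57.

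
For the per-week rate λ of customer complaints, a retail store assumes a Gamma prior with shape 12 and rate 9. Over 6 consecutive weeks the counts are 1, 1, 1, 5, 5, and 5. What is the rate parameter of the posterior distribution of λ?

Total count: 1 + 1 + 1 + 5 + 5 + 5 = 18.
Total exposure: 6 weeks.
By Gamma–Poisson conjugacy, the posterior is Gamma(α + Σx, β + Σt) = Gamma(12 + 18, 9 + 6) = Gamma(30, 15).

15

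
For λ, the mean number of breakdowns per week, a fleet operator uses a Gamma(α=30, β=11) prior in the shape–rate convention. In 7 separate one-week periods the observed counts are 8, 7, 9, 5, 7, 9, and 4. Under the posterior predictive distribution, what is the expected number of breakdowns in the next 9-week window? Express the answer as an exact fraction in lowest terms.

Total count: 8 + 7 + 9 + 5 + 7 + 9 + 4 = 49.
Total exposure: 7 weeks.
Conjugate update: add total count to the shape and total exposure to the rate, giving Gamma(79, 18).
Predictive mean over a 9-week window = T·E[λ|data] = 9·79/18 = 79/2.

79/2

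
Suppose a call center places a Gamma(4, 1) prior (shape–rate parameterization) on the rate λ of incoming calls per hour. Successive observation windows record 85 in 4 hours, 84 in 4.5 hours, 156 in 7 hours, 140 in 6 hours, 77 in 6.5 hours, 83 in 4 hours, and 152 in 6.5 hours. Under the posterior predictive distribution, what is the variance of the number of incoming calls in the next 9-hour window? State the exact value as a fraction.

1363626/6241

Total count: 85 + 84 + 156 + 140 + 77 + 83 + 152 = 777.
Total exposure: 4 + 4.5 + 7 + 6 + 6.5 + 4 + 6.5 = 38.5 hours.
Conjugate update: add total count to the shape and total exposure to the rate, giving Gamma(781, 79/2).
The posterior predictive for a window of length T is Negative Binomial with variance T·α'·(β'+T)/β'² = 9·781·(97/2)/(6241/4) = 1363626/6241.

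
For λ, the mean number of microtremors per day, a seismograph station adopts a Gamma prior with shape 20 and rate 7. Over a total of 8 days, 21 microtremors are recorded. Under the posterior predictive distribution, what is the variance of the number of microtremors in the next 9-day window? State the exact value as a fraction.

Total count 21 over total exposure 8 days.
Gamma(α, β) with Poisson data over total exposure Σt gives posterior Gamma(α+Σx, β+Σt) = Gamma(41, 15).
The posterior predictive for a window of length T is Negative Binomial with variance T·α'·(β'+T)/β'² = 9·41·24/225 = 984/25.

984/25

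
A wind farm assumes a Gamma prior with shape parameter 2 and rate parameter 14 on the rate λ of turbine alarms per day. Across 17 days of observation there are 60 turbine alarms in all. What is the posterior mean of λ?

2

Total count 60 over total exposure 17 days.
The Gamma prior is conjugate for the Poisson rate, so λ | data ~ Gamma(2+60, 14+17) = Gamma(62, 31).
Posterior mean = α'/β' = 62/31 = 2.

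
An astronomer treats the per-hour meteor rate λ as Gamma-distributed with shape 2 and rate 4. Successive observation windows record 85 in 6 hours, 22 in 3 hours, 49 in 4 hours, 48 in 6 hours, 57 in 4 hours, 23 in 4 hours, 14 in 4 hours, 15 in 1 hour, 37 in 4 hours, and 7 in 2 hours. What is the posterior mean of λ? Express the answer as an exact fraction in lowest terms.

359/42

Total count: 85 + 22 + 49 + 48 + 57 + 23 + 14 + 15 + 37 + 7 = 357.
Total exposure: 6 + 3 + 4 + 6 + 4 + 4 + 4 + 1 + 4 + 2 = 38 hours.
Gamma(α, β) with Poisson data over total exposure Σt gives posterior Gamma(α+Σx, β+Σt) = Gamma(359, 42).
Posterior mean = α'/β' = 359/42.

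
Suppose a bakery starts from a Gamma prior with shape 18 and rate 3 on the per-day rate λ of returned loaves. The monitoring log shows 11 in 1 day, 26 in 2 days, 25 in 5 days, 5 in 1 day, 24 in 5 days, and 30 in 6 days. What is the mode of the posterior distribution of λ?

6

Total count: 11 + 26 + 25 + 5 + 24 + 30 = 121.
Total exposure: 1 + 2 + 5 + 1 + 5 + 6 = 20 days.
Gamma(α, β) with Poisson data over total exposure Σt gives posterior Gamma(α+Σx, β+Σt) = Gamma(139, 23).
Posterior mode = (α'−1)/β' = 138/23 = 6.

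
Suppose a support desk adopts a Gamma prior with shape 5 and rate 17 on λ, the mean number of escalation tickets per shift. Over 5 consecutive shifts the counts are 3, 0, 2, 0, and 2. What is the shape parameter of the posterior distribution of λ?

12

Total count: 3 + 0 + 2 + 0 + 2 = 7.
Total exposure: 5 shifts.
Gamma(α, β) with Poisson data over total exposure Σt gives posterior Gamma(α+Σx, β+Σt) = Gamma(12, 22).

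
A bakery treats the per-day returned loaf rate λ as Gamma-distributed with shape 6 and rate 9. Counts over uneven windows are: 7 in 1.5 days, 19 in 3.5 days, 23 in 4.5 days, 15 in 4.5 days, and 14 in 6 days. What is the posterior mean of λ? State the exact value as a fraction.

84/29

Total count: 7 + 19 + 23 + 15 + 14 = 78.
Total exposure: 1.5 + 3.5 + 4.5 + 4.5 + 6 = 20 days.
Conjugate update: add total count to the shape and total exposure to the rate, giving Gamma(84, 29).
Posterior mean = α'/β' = 84/29.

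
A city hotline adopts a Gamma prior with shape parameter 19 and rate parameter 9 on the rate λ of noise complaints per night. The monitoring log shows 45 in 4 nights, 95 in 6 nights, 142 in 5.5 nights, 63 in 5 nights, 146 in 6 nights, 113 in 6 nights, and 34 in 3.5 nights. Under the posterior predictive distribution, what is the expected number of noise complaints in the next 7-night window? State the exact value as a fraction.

511/5

Total count: 45 + 95 + 142 + 63 + 146 + 113 + 34 = 638.
Total exposure: 4 + 6 + 5.5 + 5 + 6 + 6 + 3.5 = 36 nights.
Conjugate update: add total count to the shape and total exposure to the rate, giving Gamma(657, 45).
Predictive mean over a 7-night window = T·E[λ|data] = 7·657/45 = 511/5.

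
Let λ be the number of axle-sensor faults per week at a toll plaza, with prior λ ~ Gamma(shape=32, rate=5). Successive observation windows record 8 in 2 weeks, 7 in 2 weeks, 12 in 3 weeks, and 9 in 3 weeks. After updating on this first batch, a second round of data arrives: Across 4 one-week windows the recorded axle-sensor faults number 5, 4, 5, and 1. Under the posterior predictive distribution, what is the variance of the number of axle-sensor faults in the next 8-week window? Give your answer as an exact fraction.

17928/361

Total count: 8 + 7 + 12 + 9 = 36.
Total exposure: 2 + 2 + 3 + 3 = 10 weeks.
After the first batch: Gamma(32 + 36, 5 + 10) = Gamma(68, 15).
Total count: 5 + 4 + 5 + 1 = 15.
Total exposure: 4 weeks.
After the second batch: Gamma(68 + 15, 15 + 4) = Gamma(83, 19).
The posterior predictive for a window of length T is Negative Binomial with variance T·α'·(β'+T)/β'² = 8·83·27/361 = 17928/361.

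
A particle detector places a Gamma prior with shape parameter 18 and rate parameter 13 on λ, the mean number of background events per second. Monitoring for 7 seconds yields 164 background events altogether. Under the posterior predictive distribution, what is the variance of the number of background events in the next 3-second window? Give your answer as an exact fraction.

Total count 164 over total exposure 7 seconds.
Gamma(α, β) with Poisson data over total exposure Σt gives posterior Gamma(α+Σx, β+Σt) = Gamma(182, 20).
The posterior predictive for a window of length T is Negative Binomial with variance T·α'·(β'+T)/β'² = 3·182·23/400 = 6279/200.

6279/200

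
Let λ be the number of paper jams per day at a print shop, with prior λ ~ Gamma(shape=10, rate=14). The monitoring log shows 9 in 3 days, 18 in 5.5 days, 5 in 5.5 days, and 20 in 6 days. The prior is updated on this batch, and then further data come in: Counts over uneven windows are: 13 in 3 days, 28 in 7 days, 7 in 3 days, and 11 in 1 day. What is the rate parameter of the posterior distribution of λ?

48

Total count: 9 + 18 + 5 + 20 = 52.
Total exposure: 3 + 5.5 + 5.5 + 6 = 20 days.
After the first batch: Gamma(10 + 52, 14 + 20) = Gamma(62, 34).
Total count: 13 + 28 + 7 + 11 = 59.
Total exposure: 3 + 7 + 3 + 1 = 14 days.
After the second batch: Gamma(62 + 59, 34 + 14) = Gamma(121, 48).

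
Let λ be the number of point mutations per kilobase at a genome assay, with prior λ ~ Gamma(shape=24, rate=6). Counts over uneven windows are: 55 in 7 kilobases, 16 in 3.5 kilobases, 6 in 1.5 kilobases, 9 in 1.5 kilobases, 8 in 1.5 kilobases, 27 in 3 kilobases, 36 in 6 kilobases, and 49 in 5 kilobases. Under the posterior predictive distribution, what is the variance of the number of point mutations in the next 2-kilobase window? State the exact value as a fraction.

Total count: 55 + 16 + 6 + 9 + 8 + 27 + 36 + 49 = 206.
Total exposure: 7 + 3.5 + 1.5 + 1.5 + 1.5 + 3 + 6 + 5 = 29 kilobases.
Gamma(α, β) with Poisson data over total exposure Σt gives posterior Gamma(α+Σx, β+Σt) = Gamma(230, 35).
The posterior predictive for a window of length T is Negative Binomial with variance T·α'·(β'+T)/β'² = 2·230·37/1225 = 3404/245.

3404/245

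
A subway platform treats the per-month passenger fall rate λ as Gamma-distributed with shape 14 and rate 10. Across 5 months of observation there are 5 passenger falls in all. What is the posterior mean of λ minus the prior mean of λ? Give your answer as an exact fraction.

Total count 5 over total exposure 5 months.
Posterior: α' = 14 + 5 = 19, β' = 10 + 5 = 15.
Posterior mean = 19/15 = 19/15; prior mean = 14/10 = 7/5. Difference = 19/15 − 7/5 = -2/15.

-2/15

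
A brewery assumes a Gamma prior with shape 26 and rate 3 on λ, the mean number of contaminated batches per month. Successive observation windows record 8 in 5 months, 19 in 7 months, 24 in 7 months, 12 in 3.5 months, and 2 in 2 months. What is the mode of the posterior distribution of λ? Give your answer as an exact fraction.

Total count: 8 + 19 + 24 + 12 + 2 = 65.
Total exposure: 5 + 7 + 7 + 3.5 + 2 = 24.5 months.
Posterior: α' = 26 + 65 = 91, β' = 3 + 24.5 = 55/2.
Posterior mode = (α'−1)/β' = 90/(55/2) = 36/11.

36/11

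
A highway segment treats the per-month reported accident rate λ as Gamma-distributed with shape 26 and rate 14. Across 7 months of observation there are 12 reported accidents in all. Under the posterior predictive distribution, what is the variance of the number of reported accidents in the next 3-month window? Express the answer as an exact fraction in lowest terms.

Total count 12 over total exposure 7 months.
By Gamma–Poisson conjugacy, the posterior is Gamma(α + Σx, β + Σt) = Gamma(26 + 12, 14 + 7) = Gamma(38, 21).
The posterior predictive for a window of length T is Negative Binomial with variance T·α'·(β'+T)/β'² = 3·38·24/441 = 304/49.

304/49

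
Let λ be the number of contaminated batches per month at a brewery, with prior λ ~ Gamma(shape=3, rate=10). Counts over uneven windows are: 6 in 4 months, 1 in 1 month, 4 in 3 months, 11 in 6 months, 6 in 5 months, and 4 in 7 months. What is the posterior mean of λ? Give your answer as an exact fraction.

35/36

Total count: 6 + 1 + 4 + 11 + 6 + 4 = 32.
Total exposure: 4 + 1 + 3 + 6 + 5 + 7 = 26 months.
Conjugate update: add total count to the shape and total exposure to the rate, giving Gamma(35, 36).
Posterior mean = α'/β' = 35/36.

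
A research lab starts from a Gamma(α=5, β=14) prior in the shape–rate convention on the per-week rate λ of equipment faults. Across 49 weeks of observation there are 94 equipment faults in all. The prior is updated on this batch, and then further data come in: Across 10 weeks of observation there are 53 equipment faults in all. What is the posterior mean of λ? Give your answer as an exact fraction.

Total count 94 over total exposure 49 weeks.
After the first batch: Gamma(5 + 94, 14 + 49) = Gamma(99, 63).
Total count 53 over total exposure 10 weeks.
After the second batch: Gamma(99 + 53, 63 + 10) = Gamma(152, 73).
Posterior mean = α'/β' = 152/73.

152/73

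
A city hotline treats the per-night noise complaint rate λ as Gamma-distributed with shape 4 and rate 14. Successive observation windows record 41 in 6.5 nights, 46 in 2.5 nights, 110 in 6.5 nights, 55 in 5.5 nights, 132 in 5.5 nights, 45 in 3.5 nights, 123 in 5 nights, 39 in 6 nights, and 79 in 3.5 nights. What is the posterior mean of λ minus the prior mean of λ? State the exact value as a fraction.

Total count: 41 + 46 + 110 + 55 + 132 + 45 + 123 + 39 + 79 = 670.
Total exposure: 6.5 + 2.5 + 6.5 + 5.5 + 5.5 + 3.5 + 5 + 6 + 3.5 = 44.5 nights.
Gamma(α, β) with Poisson data over total exposure Σt gives posterior Gamma(α+Σx, β+Σt) = Gamma(674, 117/2).
Posterior mean = 674/(117/2) = 1348/117; prior mean = 4/14 = 2/7. Difference = 1348/117 − 2/7 = 9202/819.

9202/819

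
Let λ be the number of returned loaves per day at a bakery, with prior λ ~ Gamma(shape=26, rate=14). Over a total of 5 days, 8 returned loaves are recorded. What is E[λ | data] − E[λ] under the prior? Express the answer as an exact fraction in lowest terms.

Total count 8 over total exposure 5 days.
Gamma(α, β) with Poisson data over total exposure Σt gives posterior Gamma(α+Σx, β+Σt) = Gamma(34, 19).
Posterior mean = 34/19 = 34/19; prior mean = 26/14 = 13/7. Difference = 34/19 − 13/7 = -9/133.

-9/133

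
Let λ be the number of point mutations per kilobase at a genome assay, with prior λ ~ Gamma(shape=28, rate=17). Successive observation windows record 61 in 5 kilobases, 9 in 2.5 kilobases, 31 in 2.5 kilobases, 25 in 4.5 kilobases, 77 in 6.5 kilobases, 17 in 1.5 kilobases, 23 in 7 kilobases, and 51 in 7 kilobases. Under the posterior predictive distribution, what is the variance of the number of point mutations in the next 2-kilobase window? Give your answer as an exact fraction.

142968/11449

Total count: 61 + 9 + 31 + 25 + 77 + 17 + 23 + 51 = 294.
Total exposure: 5 + 2.5 + 2.5 + 4.5 + 6.5 + 1.5 + 7 + 7 = 36.5 kilobases.
Conjugate update: add total count to the shape and total exposure to the rate, giving Gamma(322, 107/2).
The posterior predictive for a window of length T is Negative Binomial with variance T·α'·(β'+T)/β'² = 2·322·(111/2)/(11449/4) = 142968/11449.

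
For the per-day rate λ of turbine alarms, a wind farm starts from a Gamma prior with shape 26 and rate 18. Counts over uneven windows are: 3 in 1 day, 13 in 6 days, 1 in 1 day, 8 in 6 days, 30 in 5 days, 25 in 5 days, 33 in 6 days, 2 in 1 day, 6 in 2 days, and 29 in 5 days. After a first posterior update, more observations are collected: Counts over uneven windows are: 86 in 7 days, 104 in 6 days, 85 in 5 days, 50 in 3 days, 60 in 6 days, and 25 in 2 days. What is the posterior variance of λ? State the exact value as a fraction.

586/7225

Total count: 3 + 13 + 1 + 8 + 30 + 25 + 33 + 2 + 6 + 29 = 150.
Total exposure: 1 + 6 + 1 + 6 + 5 + 5 + 6 + 1 + 2 + 5 = 38 days.
After the first batch: Gamma(26 + 150, 18 + 38) = Gamma(176, 56).
Total count: 86 + 104 + 85 + 50 + 60 + 25 = 410.
Total exposure: 7 + 6 + 5 + 3 + 6 + 2 = 29 days.
After the second batch: Gamma(176 + 410, 56 + 29) = Gamma(586, 85).
Posterior variance = α'/β'² = 586/7225.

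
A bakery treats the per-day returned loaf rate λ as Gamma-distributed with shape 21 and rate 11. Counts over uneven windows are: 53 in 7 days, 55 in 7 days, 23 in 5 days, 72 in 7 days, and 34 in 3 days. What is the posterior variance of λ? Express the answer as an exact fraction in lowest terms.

Total count: 53 + 55 + 23 + 72 + 34 = 237.
Total exposure: 7 + 7 + 5 + 7 + 3 = 29 days.
Gamma(α, β) with Poisson data over total exposure Σt gives posterior Gamma(α+Σx, β+Σt) = Gamma(258, 40).
Posterior variance = α'/β'² = 258/1600 = 129/800.

129/800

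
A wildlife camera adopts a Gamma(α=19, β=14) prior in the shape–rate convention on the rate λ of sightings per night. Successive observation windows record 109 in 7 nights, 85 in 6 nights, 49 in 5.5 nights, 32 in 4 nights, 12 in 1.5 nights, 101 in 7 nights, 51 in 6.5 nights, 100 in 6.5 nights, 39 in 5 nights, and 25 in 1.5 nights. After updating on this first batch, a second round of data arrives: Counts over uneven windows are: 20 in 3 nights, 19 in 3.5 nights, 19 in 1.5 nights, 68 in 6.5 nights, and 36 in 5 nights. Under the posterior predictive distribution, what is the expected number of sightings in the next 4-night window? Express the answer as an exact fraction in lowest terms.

Total count: 109 + 85 + 49 + 32 + 12 + 101 + 51 + 100 + 39 + 25 = 603.
Total exposure: 7 + 6 + 5.5 + 4 + 1.5 + 7 + 6.5 + 6.5 + 5 + 1.5 = 50.5 nights.
After the first batch: Gamma(19 + 603, 14 + 50.5) = Gamma(622, 129/2).
Total count: 20 + 19 + 19 + 68 + 36 = 162.
Total exposure: 3 + 3.5 + 1.5 + 6.5 + 5 = 19.5 nights.
After the second batch: Gamma(622 + 162, 129/2 + 19.5) = Gamma(784, 84).
Predictive mean over a 4-night window = T·E[λ|data] = 4·784/84 = 112/3.

112/3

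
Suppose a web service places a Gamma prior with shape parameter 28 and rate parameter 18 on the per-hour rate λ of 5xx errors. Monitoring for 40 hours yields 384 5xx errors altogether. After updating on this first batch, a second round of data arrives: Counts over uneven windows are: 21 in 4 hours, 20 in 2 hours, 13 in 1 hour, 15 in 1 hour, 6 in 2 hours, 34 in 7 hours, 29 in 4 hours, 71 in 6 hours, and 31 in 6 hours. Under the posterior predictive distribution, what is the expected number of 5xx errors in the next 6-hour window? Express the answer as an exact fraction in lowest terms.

Total count 384 over total exposure 40 hours.
After the first batch: Gamma(28 + 384, 18 + 40) = Gamma(412, 58).
Total count: 21 + 20 + 13 + 15 + 6 + 34 + 29 + 71 + 31 = 240.
Total exposure: 4 + 2 + 1 + 1 + 2 + 7 + 4 + 6 + 6 = 33 hours.
After the second batch: Gamma(412 + 240, 58 + 33) = Gamma(652, 91).
Predictive mean over a 6-hour window = T·E[λ|data] = 6·652/91 = 3912/91.

3912/91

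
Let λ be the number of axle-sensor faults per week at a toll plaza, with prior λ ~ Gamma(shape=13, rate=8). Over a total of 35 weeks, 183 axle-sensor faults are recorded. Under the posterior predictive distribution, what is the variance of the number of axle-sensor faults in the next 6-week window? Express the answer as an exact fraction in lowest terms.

57624/1849

Total count 183 over total exposure 35 weeks.
Gamma(α, β) with Poisson data over total exposure Σt gives posterior Gamma(α+Σx, β+Σt) = Gamma(196, 43).
The posterior predictive for a window of length T is Negative Binomial with variance T·α'·(β'+T)/β'² = 6·196·49/1849 = 57624/1849.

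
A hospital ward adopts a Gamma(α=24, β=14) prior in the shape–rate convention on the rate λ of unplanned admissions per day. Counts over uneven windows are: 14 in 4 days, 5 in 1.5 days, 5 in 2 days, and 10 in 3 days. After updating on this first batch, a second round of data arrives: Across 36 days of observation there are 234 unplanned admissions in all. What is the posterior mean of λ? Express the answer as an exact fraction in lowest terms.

Total count: 14 + 5 + 5 + 10 = 34.
Total exposure: 4 + 1.5 + 2 + 3 = 10.5 days.
After the first batch: Gamma(24 + 34, 14 + 10.5) = Gamma(58, 49/2).
Total count 234 over total exposure 36 days.
After the second batch: Gamma(58 + 234, 49/2 + 36) = Gamma(292, 121/2).
Posterior mean = α'/β' = 292/(121/2) = 584/121.

584/121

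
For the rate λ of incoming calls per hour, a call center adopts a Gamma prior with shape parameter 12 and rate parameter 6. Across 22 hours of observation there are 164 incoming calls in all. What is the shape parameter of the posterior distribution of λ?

Total count 164 over total exposure 22 hours.
By Gamma–Poisson conjugacy, the posterior is Gamma(α + Σx, β + Σt) = Gamma(12 + 164, 6 + 22) = Gamma(176, 28).

176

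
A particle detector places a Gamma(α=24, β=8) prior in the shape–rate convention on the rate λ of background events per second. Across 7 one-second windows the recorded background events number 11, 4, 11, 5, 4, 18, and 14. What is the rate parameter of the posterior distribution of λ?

15

Total count: 11 + 4 + 11 + 5 + 4 + 18 + 14 = 67.
Total exposure: 7 seconds.
Gamma(α, β) with Poisson data over total exposure Σt gives posterior Gamma(α+Σx, β+Σt) = Gamma(91, 15).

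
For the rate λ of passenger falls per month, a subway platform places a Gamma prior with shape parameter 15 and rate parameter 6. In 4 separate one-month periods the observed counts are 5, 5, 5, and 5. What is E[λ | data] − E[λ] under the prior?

1

Total count: 5 + 5 + 5 + 5 = 20.
Total exposure: 4 months.
Posterior: α' = 15 + 20 = 35, β' = 6 + 4 = 10.
Posterior mean = 35/10 = 7/2; prior mean = 15/6 = 5/2. Difference = 7/2 − 5/2 = 1.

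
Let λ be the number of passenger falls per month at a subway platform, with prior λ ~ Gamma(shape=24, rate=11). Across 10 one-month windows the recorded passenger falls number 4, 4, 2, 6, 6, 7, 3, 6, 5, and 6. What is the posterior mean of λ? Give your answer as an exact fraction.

Total count: 4 + 4 + 2 + 6 + 6 + 7 + 3 + 6 + 5 + 6 = 49.
Total exposure: 10 months.
Posterior: α' = 24 + 49 = 73, β' = 11 + 10 = 21.
Posterior mean = α'/β' = 73/21.

73/21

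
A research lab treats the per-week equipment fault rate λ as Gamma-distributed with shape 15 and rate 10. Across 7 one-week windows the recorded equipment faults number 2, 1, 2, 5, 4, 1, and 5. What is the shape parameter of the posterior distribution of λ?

Total count: 2 + 1 + 2 + 5 + 4 + 1 + 5 = 20.
Total exposure: 7 weeks.
Gamma(α, β) with Poisson data over total exposure Σt gives posterior Gamma(α+Σx, β+Σt) = Gamma(35, 17).

35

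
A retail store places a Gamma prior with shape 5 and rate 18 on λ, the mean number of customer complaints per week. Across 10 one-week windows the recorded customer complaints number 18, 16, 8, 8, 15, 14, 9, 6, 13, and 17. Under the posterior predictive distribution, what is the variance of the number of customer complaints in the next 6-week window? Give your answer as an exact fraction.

6579/196

Total count: 18 + 16 + 8 + 8 + 15 + 14 + 9 + 6 + 13 + 17 = 124.
Total exposure: 10 weeks.
Conjugate update: add total count to the shape and total exposure to the rate, giving Gamma(129, 28).
The posterior predictive for a window of length T is Negative Binomial with variance T·α'·(β'+T)/β'² = 6·129·34/784 = 6579/196.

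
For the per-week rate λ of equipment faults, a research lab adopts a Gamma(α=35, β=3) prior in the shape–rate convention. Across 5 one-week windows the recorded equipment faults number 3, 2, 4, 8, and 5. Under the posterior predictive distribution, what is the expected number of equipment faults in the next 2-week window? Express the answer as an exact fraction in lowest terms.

57/4

Total count: 3 + 2 + 4 + 8 + 5 = 22.
Total exposure: 5 weeks.
The Gamma prior is conjugate for the Poisson rate, so λ | data ~ Gamma(35+22, 3+5) = Gamma(57, 8).
Predictive mean over a 2-week window = T·E[λ|data] = 2·57/8 = 57/4.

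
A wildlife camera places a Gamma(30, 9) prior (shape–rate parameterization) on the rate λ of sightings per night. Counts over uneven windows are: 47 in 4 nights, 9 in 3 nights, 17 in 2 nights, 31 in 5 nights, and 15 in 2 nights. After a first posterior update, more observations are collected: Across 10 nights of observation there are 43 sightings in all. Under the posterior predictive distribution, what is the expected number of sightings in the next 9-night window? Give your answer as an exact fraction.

Total count: 47 + 9 + 17 + 31 + 15 = 119.
Total exposure: 4 + 3 + 2 + 5 + 2 = 16 nights.
After the first batch: Gamma(30 + 119, 9 + 16) = Gamma(149, 25).
Total count 43 over total exposure 10 nights.
After the second batch: Gamma(149 + 43, 25 + 10) = Gamma(192, 35).
Predictive mean over a 9-night window = T·E[λ|data] = 9·192/35 = 1728/35.

1728/35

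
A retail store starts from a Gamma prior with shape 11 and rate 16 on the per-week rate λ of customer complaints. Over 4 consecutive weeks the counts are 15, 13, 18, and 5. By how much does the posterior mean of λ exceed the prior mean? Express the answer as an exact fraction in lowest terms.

Total count: 15 + 13 + 18 + 5 = 51.
Total exposure: 4 weeks.
Conjugate update: add total count to the shape and total exposure to the rate, giving Gamma(62, 20).
Posterior mean = 62/20 = 31/10; prior mean = 11/16 = 11/16. Difference = 31/10 − 11/16 = 193/80.

193/80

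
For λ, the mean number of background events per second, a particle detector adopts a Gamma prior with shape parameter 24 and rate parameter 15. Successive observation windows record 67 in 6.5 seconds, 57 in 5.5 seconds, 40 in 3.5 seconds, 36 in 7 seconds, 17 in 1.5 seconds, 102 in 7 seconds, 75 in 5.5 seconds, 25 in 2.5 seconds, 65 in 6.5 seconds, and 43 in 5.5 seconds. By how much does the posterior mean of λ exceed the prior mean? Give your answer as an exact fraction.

2227/330

Total count: 67 + 57 + 40 + 36 + 17 + 102 + 75 + 25 + 65 + 43 = 527.
Total exposure: 6.5 + 5.5 + 3.5 + 7 + 1.5 + 7 + 5.5 + 2.5 + 6.5 + 5.5 = 51 seconds.
Gamma(α, β) with Poisson data over total exposure Σt gives posterior Gamma(α+Σx, β+Σt) = Gamma(551, 66).
Posterior mean = 551/66 = 551/66; prior mean = 24/15 = 8/5. Difference = 551/66 − 8/5 = 2227/330.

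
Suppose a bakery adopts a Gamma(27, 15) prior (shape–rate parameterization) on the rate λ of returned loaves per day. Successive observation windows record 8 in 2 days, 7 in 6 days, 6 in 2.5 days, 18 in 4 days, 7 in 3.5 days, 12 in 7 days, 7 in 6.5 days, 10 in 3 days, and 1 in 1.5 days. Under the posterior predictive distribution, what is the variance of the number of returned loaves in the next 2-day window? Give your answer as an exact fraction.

10918/2601

Total count: 8 + 7 + 6 + 18 + 7 + 12 + 7 + 10 + 1 = 76.
Total exposure: 2 + 6 + 2.5 + 4 + 3.5 + 7 + 6.5 + 3 + 1.5 = 36 days.
Gamma(α, β) with Poisson data over total exposure Σt gives posterior Gamma(α+Σx, β+Σt) = Gamma(103, 51).
The posterior predictive for a window of length T is Negative Binomial with variance T·α'·(β'+T)/β'² = 2·103·53/2601 = 10918/2601.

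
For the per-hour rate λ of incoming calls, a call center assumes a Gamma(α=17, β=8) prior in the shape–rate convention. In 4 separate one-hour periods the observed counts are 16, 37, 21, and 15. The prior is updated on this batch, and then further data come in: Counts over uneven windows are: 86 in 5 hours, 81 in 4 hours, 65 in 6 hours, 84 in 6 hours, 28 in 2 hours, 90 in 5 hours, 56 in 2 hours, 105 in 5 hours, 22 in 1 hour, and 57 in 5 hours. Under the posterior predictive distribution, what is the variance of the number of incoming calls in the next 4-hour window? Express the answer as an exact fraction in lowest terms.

Total count: 16 + 37 + 21 + 15 = 89.
Total exposure: 4 hours.
After the first batch: Gamma(17 + 89, 8 + 4) = Gamma(106, 12).
Total count: 86 + 81 + 65 + 84 + 28 + 90 + 56 + 105 + 22 + 57 = 674.
Total exposure: 5 + 4 + 6 + 6 + 2 + 5 + 2 + 5 + 1 + 5 = 41 hours.
After the second batch: Gamma(106 + 674, 12 + 41) = Gamma(780, 53).
The posterior predictive for a window of length T is Negative Binomial with variance T·α'·(β'+T)/β'² = 4·780·57/2809 = 177840/2809.

177840/2809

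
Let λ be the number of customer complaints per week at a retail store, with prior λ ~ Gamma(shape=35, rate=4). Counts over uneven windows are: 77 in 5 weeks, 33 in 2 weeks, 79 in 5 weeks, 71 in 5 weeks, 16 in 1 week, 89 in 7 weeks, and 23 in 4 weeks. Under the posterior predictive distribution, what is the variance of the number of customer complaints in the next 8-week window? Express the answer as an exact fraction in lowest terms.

Total count: 77 + 33 + 79 + 71 + 16 + 89 + 23 = 388.
Total exposure: 5 + 2 + 5 + 5 + 1 + 7 + 4 = 29 weeks.
Posterior: α' = 35 + 388 = 423, β' = 4 + 29 = 33.
The posterior predictive for a window of length T is Negative Binomial with variance T·α'·(β'+T)/β'² = 8·423·41/1089 = 15416/121.

15416/121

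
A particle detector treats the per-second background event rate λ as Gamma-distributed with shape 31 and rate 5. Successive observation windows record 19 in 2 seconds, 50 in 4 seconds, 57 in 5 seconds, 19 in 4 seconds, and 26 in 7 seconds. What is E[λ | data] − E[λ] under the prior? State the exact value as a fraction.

173/135

Total count: 19 + 50 + 57 + 19 + 26 = 171.
Total exposure: 2 + 4 + 5 + 4 + 7 = 22 seconds.
By Gamma–Poisson conjugacy, the posterior is Gamma(α + Σx, β + Σt) = Gamma(31 + 171, 5 + 22) = Gamma(202, 27).
Posterior mean = 202/27 = 202/27; prior mean = 31/5 = 31/5. Difference = 202/27 − 31/5 = 173/135.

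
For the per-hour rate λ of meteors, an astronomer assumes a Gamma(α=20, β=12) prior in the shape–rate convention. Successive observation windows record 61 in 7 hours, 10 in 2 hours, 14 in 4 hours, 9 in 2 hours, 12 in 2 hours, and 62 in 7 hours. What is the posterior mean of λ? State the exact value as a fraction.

47/9

Total count: 61 + 10 + 14 + 9 + 12 + 62 = 168.
Total exposure: 7 + 2 + 4 + 2 + 2 + 7 = 24 hours.
Posterior: α' = 20 + 168 = 188, β' = 12 + 24 = 36.
Posterior mean = α'/β' = 188/36 = 47/9.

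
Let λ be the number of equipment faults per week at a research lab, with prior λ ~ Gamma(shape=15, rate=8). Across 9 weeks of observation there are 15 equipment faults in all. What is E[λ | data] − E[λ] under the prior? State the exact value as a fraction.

Total count 15 over total exposure 9 weeks.
Posterior: α' = 15 + 15 = 30, β' = 8 + 9 = 17.
Posterior mean = 30/17 = 30/17; prior mean = 15/8 = 15/8. Difference = 30/17 − 15/8 = -15/136.

-15/136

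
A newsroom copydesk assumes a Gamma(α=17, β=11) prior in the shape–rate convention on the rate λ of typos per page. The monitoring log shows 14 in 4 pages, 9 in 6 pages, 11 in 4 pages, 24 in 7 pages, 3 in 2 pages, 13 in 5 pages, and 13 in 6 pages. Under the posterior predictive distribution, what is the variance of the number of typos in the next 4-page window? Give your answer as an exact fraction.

20384/2025

Total count: 14 + 9 + 11 + 24 + 3 + 13 + 13 = 87.
Total exposure: 4 + 6 + 4 + 7 + 2 + 5 + 6 = 34 pages.
Gamma(α, β) with Poisson data over total exposure Σt gives posterior Gamma(α+Σx, β+Σt) = Gamma(104, 45).
The posterior predictive for a window of length T is Negative Binomial with variance T·α'·(β'+T)/β'² = 4·104·49/2025 = 20384/2025.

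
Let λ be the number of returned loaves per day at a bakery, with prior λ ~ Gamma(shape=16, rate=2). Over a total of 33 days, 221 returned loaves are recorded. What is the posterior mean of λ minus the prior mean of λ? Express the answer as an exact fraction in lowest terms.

Total count 221 over total exposure 33 days.
Posterior: α' = 16 + 221 = 237, β' = 2 + 33 = 35.
Posterior mean = 237/35 = 237/35; prior mean = 16/2 = 8. Difference = 237/35 − 8 = -43/35.

-43/35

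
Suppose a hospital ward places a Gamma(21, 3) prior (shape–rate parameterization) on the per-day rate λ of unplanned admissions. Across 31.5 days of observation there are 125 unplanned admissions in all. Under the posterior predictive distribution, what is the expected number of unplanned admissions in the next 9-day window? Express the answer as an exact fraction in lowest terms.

876/23

Total count 125 over total exposure 31.5 days.
Gamma(α, β) with Poisson data over total exposure Σt gives posterior Gamma(α+Σx, β+Σt) = Gamma(146, 69/2).
Predictive mean over a 9-day window = T·E[λ|data] = 9·146/(69/2) = 876/23.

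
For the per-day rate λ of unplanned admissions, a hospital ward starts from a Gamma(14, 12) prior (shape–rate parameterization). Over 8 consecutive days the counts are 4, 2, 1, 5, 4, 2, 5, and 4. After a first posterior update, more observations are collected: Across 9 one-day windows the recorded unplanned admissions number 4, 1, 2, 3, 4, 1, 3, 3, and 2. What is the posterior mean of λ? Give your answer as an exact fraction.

64/29

Total count: 4 + 2 + 1 + 5 + 4 + 2 + 5 + 4 = 27.
Total exposure: 8 days.
After the first batch: Gamma(14 + 27, 12 + 8) = Gamma(41, 20).
Total count: 4 + 1 + 2 + 3 + 4 + 1 + 3 + 3 + 2 = 23.
Total exposure: 9 days.
After the second batch: Gamma(41 + 23, 20 + 9) = Gamma(64, 29).
Posterior mean = α'/β' = 64/29.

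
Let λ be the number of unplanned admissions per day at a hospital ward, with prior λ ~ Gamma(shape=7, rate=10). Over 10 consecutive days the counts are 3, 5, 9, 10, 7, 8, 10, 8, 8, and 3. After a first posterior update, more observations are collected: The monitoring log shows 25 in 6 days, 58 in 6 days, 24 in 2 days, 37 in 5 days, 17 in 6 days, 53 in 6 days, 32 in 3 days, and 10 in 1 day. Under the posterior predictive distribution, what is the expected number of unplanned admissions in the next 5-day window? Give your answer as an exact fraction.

Total count: 3 + 5 + 9 + 10 + 7 + 8 + 10 + 8 + 8 + 3 = 71.
Total exposure: 10 days.
After the first batch: Gamma(7 + 71, 10 + 10) = Gamma(78, 20).
Total count: 25 + 58 + 24 + 37 + 17 + 53 + 32 + 10 = 256.
Total exposure: 6 + 6 + 2 + 5 + 6 + 6 + 3 + 1 = 35 days.
After the second batch: Gamma(78 + 256, 20 + 35) = Gamma(334, 55).
Predictive mean over a 5-day window = T·E[λ|data] = 5·334/55 = 334/11.

334/11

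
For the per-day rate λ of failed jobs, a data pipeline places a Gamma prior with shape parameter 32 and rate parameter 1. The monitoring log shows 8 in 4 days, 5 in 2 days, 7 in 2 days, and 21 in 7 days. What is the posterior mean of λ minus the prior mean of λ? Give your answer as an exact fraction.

Total count: 8 + 5 + 7 + 21 = 41.
Total exposure: 4 + 2 + 2 + 7 = 15 days.
By Gamma–Poisson conjugacy, the posterior is Gamma(α + Σx, β + Σt) = Gamma(32 + 41, 1 + 15) = Gamma(73, 16).
Posterior mean = 73/16 = 73/16; prior mean = 32/1 = 32. Difference = 73/16 − 32 = -439/16.

-439/16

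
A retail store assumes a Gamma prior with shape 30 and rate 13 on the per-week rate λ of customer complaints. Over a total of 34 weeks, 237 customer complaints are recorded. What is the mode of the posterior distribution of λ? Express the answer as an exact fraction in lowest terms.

266/47

Total count 237 over total exposure 34 weeks.
Gamma(α, β) with Poisson data over total exposure Σt gives posterior Gamma(α+Σx, β+Σt) = Gamma(267, 47).
Posterior mode = (α'−1)/β' = 266/47.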